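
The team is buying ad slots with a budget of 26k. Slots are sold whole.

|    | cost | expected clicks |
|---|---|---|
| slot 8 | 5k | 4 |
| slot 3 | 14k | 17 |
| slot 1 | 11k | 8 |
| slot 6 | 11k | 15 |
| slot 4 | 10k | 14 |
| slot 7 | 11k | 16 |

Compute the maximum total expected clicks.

This is a 0-1 knapsack instance.
slot 3 + slot 7: cost 14 + 11 = 25 ≤ 26, expected clicks 17 + 16 = 33.
slot 8 + slot 4 + slot 7: cost 5 + 10 + 11 = 26 ≤ 26, expected clicks 4 + 14 + 16 = 34.
Best is slot 8, slot 4, and slot 7 with total expected clicks 34.

34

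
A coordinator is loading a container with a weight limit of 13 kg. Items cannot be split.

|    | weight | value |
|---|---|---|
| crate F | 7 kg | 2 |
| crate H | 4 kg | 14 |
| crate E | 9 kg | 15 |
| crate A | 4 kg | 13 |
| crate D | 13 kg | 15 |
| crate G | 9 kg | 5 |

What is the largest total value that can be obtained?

This is a 0-1 knapsack instance.
Allowing fractional choices, the relaxed optimum would be about 35.3, but items are indivisible.
crate H + crate E: weight 4 + 9 = 13 ≤ 13, value 14 + 15 = 29.
crate E + crate A: weight 9 + 4 = 13 ≤ 13, value 15 + 13 = 28.
Best is crate H and crate E with total value 29.

29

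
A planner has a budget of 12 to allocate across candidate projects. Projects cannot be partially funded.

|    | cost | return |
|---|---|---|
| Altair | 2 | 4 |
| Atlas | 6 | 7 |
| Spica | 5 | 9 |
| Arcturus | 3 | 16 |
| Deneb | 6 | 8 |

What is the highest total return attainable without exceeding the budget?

29

Altair + Arcturus + Deneb: cost 2 + 3 + 6 = 11 ≤ 12, return 4 + 16 + 8 = 28.
Altair + Spica + Arcturus: cost 2 + 5 + 3 = 10 ≤ 12, return 4 + 9 + 16 = 29.
Best is Altair, Spica, and Arcturus with total return 29.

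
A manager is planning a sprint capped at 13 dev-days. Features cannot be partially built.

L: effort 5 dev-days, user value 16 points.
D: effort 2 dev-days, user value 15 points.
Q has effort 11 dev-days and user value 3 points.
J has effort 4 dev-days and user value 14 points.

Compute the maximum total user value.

45

Take L, D, and J: effort 5 + 2 + 4 = 11 ≤ 13, user value 16 + 15 + 14 = 45.
No other feasible combination does better.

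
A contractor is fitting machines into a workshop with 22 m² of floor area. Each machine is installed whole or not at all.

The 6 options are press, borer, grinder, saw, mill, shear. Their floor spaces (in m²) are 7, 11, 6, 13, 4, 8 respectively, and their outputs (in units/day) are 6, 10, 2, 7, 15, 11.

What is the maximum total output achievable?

32

Allowing fractional choices, the relaxed optimum would be about 35.1, but machines are indivisible.
grinder + mill + shear: floor space 6 + 4 + 8 = 18 ≤ 22, output 2 + 15 + 11 = 28.
press + borer + mill: floor space 7 + 11 + 4 = 22 ≤ 22, output 6 + 10 + 15 = 31.
press + mill + shear: floor space 7 + 4 + 8 = 19 ≤ 22, output 6 + 15 + 11 = 32.
Best is press, mill, and shear with total output 32.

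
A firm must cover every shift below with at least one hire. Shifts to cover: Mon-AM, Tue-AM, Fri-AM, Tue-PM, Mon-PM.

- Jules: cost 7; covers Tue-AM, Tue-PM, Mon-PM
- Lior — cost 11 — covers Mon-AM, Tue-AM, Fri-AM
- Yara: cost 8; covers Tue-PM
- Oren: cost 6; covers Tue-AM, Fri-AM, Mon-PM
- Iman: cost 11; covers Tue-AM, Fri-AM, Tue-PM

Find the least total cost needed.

18

The greedy cost-per-new-shift heuristic would pick Oren, Jules, and Lior for 24, but a cheaper cover exists.
Choose Jules and Lior: together they cover Mon-AM, Tue-AM, Fri-AM, Tue-PM, Mon-PM — every shift.
Total cost: 7 + 11 = 18.
No cover costs less than 18.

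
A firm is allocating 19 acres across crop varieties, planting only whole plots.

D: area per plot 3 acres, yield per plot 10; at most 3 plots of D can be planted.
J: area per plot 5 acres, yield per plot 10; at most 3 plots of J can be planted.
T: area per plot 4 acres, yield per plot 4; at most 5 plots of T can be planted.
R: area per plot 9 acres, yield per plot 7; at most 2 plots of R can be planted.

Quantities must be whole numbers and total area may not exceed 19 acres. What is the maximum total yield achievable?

This is a bounded integer knapsack.
Take 3×D and 2×J: area 19 ≤ 19, yield 3·10 + 2·10 = 50.
D has the best ratio (10/3) and is taken to its limit of 3; remaining capacity is filled optimally with the others.

50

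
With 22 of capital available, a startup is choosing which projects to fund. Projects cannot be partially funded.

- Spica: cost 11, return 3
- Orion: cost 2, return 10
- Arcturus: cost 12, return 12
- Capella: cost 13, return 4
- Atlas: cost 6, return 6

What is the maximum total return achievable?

Take Orion, Arcturus, and Atlas: cost 2 + 12 + 6 = 20 ≤ 22, return 10 + 12 + 6 = 28.
No other feasible combination does better.

28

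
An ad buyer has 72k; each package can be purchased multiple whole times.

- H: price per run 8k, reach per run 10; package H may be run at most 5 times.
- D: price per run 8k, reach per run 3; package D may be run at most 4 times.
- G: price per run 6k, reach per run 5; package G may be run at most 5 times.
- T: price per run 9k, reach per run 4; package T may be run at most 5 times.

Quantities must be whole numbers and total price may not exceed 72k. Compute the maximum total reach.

Take 5×H and 5×G: price 70 ≤ 72, reach 5·10 + 5·5 = 75.
H has the best ratio (10/8) and is taken to its limit of 5; remaining capacity is filled optimally with the others.

75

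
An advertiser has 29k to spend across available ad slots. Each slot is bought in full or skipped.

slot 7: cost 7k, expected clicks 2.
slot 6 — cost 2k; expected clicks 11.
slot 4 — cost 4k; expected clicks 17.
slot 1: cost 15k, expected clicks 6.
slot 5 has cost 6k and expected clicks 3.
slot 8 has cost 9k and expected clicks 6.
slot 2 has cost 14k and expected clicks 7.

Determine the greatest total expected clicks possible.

41

slot 6 + slot 4 + slot 8 + slot 2: cost 2 + 4 + 9 + 14 = 29 ≤ 29, expected clicks 11 + 17 + 6 + 7 = 41.
slot 7 + slot 6 + slot 4 + slot 5 + slot 8: cost 7 + 2 + 4 + 6 + 9 = 28 ≤ 29, expected clicks 2 + 11 + 17 + 3 + 6 = 39.
Best is slot 6, slot 4, slot 8, and slot 2 with total expected clicks 41.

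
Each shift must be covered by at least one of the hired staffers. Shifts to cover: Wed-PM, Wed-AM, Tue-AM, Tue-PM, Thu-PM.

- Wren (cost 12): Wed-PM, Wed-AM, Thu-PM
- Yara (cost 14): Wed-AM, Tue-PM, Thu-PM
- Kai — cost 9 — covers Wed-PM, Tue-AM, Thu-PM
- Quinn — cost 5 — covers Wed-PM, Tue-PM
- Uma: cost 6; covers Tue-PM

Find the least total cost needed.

The greedy cost-per-new-shift heuristic would pick Quinn, Kai, and Wren for 26, but a cheaper cover exists.
Choose Yara and Kai: together they cover Wed-PM, Wed-AM, Tue-AM, Tue-PM, Thu-PM — every shift.
Total cost: 14 + 9 = 23.
No cover costs less than 23.

23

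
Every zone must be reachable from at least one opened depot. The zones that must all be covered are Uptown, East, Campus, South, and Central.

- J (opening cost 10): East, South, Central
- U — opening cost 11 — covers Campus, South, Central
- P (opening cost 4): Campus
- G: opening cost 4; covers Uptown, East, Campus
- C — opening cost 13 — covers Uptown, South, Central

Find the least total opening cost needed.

14

Choose J and G: together they cover Uptown, East, Campus, South, Central — every zone.
Total opening cost: 10 + 4 = 14.
No cover costs less than 14.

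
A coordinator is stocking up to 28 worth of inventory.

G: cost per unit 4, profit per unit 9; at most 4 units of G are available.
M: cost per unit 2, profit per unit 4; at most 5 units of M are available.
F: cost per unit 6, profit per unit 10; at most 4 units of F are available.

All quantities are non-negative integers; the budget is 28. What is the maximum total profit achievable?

This is a bounded integer knapsack.
G has the best ratio (9/4); taking only G gives at most 4×9 = 36 (stopped by the supply cap of 4).
Mixing does better — 4×G, 3×M, and 1×F: cost 28 ≤ 28, profit 4·9 + 3·4 + 1·10 = 58.

58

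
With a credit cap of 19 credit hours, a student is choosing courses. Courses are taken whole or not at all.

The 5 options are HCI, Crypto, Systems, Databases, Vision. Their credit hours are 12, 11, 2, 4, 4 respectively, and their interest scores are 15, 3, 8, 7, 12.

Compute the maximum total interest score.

35

This is an integer program with binary decision variables.
HCI + Systems + Vision: credit hours 12 + 2 + 4 = 18 ≤ 19, interest score 15 + 8 + 12 = 35.
HCI + Systems + Databases: credit hours 12 + 2 + 4 = 18 ≤ 19, interest score 15 + 8 + 7 = 30.
Systems + Databases + Vision: credit hours 2 + 4 + 4 = 10 ≤ 19, interest score 8 + 7 + 12 = 27.
Best is HCI, Systems, and Vision with total interest score 35.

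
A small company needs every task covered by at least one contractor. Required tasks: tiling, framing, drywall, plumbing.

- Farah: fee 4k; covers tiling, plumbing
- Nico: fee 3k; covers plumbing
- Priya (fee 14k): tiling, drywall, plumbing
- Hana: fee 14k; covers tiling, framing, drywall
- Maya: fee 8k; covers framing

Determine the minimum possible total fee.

Choose Nico and Hana: together they cover tiling, framing, drywall, plumbing — every task.
Total fee: 3 + 14 = 17.

17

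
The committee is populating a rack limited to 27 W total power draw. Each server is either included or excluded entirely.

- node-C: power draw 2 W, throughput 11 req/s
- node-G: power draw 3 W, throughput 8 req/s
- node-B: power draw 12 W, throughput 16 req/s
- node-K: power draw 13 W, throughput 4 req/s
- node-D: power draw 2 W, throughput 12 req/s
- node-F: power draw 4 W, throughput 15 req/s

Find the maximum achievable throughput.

62

Allowing fractional choices, the relaxed optimum would be about 63.2, but servers are indivisible.
node-G + node-B + node-D + node-F: power draw 3 + 12 + 2 + 4 = 21 ≤ 27, throughput 8 + 16 + 12 + 15 = 51.
node-C + node-B + node-D + node-F: power draw 2 + 12 + 2 + 4 = 20 ≤ 27, throughput 11 + 16 + 12 + 15 = 54.
node-C + node-G + node-B + node-D + node-F: power draw 2 + 3 + 12 + 2 + 4 = 23 ≤ 27, throughput 11 + 8 + 16 + 12 + 15 = 62.
Best is node-C, node-G, node-B, node-D, and node-F with total throughput 62.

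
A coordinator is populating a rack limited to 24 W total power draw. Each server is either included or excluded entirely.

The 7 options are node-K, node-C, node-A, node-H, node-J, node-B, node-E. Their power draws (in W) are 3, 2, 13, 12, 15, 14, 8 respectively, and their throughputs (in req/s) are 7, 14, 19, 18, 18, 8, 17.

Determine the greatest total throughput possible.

Take node-C, node-A, and node-E: power draw 2 + 13 + 8 = 23 ≤ 24, throughput 14 + 19 + 17 = 50.
No other feasible combination does better.

50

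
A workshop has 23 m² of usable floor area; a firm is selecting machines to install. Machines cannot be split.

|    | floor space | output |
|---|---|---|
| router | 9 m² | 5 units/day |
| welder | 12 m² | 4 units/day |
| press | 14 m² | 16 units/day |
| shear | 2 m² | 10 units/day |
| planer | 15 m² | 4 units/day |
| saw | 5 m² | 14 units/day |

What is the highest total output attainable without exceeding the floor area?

40

Take press, shear, and saw: floor space 14 + 2 + 5 = 21 ≤ 23, output 16 + 10 + 14 = 40.
No other feasible combination does better.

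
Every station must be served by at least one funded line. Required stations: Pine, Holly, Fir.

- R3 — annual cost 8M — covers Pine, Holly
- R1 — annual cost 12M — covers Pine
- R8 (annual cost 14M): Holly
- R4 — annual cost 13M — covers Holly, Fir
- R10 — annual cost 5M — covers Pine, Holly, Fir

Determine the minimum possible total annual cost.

This is a weighted set-cover instance.
R10 alone covers Pine, Holly, Fir — every station.
Total annual cost: 5.
No cover costs less than 5.

5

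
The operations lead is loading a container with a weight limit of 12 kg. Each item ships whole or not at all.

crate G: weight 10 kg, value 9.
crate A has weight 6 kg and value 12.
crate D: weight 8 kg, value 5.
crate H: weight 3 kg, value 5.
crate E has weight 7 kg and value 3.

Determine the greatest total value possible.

17

crate D + crate H: weight 8 + 3 = 11 ≤ 12, value 5 + 5 = 10.
crate A + crate H: weight 6 + 3 = 9 ≤ 12, value 12 + 5 = 17.
crate A: weight 6 ≤ 12, value 12.
Best is crate A and crate H with total value 17.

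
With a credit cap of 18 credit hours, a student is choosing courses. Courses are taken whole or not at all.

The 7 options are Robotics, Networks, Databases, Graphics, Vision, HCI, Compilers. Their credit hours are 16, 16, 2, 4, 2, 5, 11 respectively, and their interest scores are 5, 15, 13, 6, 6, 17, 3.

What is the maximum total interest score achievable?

42

Take Databases, Graphics, Vision, and HCI: credit hours 2 + 4 + 2 + 5 = 13 ≤ 18, interest score 13 + 6 + 6 + 17 = 42.
No other feasible combination does better.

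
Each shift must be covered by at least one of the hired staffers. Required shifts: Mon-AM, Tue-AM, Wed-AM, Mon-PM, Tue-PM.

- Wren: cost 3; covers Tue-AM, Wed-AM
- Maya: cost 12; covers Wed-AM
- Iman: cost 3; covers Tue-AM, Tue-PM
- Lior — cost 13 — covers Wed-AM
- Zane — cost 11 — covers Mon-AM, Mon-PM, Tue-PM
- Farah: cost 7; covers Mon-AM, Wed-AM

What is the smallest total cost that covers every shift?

The greedy cost-per-new-shift heuristic would pick Wren, Iman, and Zane for 17, but a cheaper cover exists.
Choose Wren and Zane: together they cover Mon-AM, Tue-AM, Wed-AM, Mon-PM, Tue-PM — every shift.
Total cost: 3 + 11 = 14.
No cover costs less than 14.

14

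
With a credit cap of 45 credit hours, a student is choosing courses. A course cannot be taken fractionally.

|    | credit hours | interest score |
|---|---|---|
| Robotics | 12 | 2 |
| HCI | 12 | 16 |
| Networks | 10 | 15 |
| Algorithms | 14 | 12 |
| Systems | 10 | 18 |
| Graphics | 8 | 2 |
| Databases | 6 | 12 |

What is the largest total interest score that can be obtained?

61

Networks + Algorithms + Systems + Databases: credit hours 10 + 14 + 10 + 6 = 40 ≤ 45, interest score 15 + 12 + 18 + 12 = 57.
HCI + Networks + Systems + Databases: credit hours 12 + 10 + 10 + 6 = 38 ≤ 45, interest score 16 + 15 + 18 + 12 = 61.
HCI + Algorithms + Systems + Databases: credit hours 12 + 14 + 10 + 6 = 42 ≤ 45, interest score 16 + 12 + 18 + 12 = 58.
Best is HCI, Networks, Systems, and Databases with total interest score 61.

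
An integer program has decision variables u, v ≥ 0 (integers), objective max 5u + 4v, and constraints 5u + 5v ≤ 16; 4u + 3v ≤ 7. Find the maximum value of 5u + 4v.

The continuous relaxation peaks at (0, 2.33) with value 9.33; rounding to a feasible lattice point costs some objective.
(u,v)=(1,1): 5·1+5·1=10≤16, 4·1+3·1=7≤7, objective 9.
(u,v)=(0,2): 5·0+5·2=10≤16, 4·0+3·2=6≤7, objective 8.
(u,v)=(1,0): 5·1+5·0=5≤16, 4·1+3·0=4≤7, objective 5.
No feasible integer point exceeds 9.

9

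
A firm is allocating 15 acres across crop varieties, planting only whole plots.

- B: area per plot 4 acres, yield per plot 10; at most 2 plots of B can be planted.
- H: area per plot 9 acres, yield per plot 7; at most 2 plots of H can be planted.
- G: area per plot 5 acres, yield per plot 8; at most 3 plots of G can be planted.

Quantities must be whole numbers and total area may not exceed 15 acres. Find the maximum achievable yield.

28

2×B and 1×G: area 13 ≤ 15, yield 2·10 + 1·8 = 28.
1×B and 2×G: area 14 ≤ 15, yield 1·10 + 2·8 = 26.
Best is 28.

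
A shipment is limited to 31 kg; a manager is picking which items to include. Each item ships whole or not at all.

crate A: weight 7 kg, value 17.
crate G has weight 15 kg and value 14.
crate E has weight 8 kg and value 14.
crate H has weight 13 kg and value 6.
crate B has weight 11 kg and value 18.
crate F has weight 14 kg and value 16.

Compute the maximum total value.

Allowing fractional choices, the relaxed optimum would be about 54.7, but items are indivisible.
crate A + crate E + crate B: weight 7 + 8 + 11 = 26 ≤ 31, value 17 + 14 + 18 = 49.
crate A + crate E + crate F: weight 7 + 8 + 14 = 29 ≤ 31, value 17 + 14 + 16 = 47.
crate A + crate G + crate E: weight 7 + 15 + 8 = 30 ≤ 31, value 17 + 14 + 14 = 45.
Best is crate A, crate E, and crate B with total value 49.

49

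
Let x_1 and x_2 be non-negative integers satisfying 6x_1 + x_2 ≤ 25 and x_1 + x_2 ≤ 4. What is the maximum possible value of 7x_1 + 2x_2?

28

(x_1,x_2)=(4,0): 6·4+1·0=24≤25, 1·4+1·0=4≤4, objective 28.
(x_1,x_2)=(3,1): 6·3+1·1=19≤25, 1·3+1·1=4≤4, objective 23.
No feasible integer point exceeds 28.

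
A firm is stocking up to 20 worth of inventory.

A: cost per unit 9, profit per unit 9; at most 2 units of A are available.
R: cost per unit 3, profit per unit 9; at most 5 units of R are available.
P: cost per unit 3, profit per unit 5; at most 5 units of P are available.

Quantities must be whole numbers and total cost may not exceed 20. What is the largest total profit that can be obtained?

Take 5×R and 1×P: cost 18 ≤ 20, profit 5·9 + 1·5 = 50.
R has the best ratio (9/3) and is taken to its limit of 5; remaining capacity is filled optimally with the others.

50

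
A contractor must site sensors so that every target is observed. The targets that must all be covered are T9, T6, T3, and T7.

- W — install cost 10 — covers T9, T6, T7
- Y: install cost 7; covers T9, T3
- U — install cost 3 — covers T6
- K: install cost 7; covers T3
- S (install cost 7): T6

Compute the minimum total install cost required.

17

This is an integer covering problem.
Choose W and Y: together they cover T9, T6, T3, T7 — every target.
Total install cost: 10 + 7 = 17.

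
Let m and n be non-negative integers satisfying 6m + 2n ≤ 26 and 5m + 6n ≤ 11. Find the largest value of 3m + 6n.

(m,n)=(1,1) is feasible, giving 9.
(m,n)=(0,1) is feasible, giving 6.
No feasible integer point exceeds 9.

9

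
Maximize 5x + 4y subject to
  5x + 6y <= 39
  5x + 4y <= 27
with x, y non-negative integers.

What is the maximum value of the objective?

27

(x,y)=(3,3) is feasible, giving 27.
(x,y)=(2,4) is feasible, giving 26.
(x,y)=(3,2) is feasible, giving 23.
(x,y)=(2,3) is feasible, giving 22.
No feasible integer point exceeds 27.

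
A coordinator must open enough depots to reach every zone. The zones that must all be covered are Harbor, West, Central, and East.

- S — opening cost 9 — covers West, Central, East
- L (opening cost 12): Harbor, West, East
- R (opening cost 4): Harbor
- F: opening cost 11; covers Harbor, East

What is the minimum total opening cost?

13

This is an integer covering problem.
Choose S and R: together they cover Harbor, West, Central, East — every zone.
Total opening cost: 9 + 4 = 13.
No cover costs less than 13.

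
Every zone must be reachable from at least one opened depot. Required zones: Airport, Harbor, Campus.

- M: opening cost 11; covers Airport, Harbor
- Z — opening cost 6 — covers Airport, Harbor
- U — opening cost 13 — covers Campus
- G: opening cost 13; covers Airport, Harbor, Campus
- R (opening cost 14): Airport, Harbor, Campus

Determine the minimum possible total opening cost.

13

The greedy cost-per-new-zone heuristic would pick Z and U for 19, but a cheaper cover exists.
G alone covers Airport, Harbor, Campus — every zone.
Total opening cost: 13.
No cover costs less than 13.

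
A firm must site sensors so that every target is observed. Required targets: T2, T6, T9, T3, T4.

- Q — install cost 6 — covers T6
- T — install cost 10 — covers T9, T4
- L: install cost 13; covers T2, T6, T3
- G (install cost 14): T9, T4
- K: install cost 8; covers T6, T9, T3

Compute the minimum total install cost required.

23

The greedy cost-per-new-target heuristic would pick K, T, and L for 31, but a cheaper cover exists.
Choose T and L: together they cover T2, T6, T9, T3, T4 — every target.
Total install cost: 10 + 13 = 23.
No cover costs less than 23.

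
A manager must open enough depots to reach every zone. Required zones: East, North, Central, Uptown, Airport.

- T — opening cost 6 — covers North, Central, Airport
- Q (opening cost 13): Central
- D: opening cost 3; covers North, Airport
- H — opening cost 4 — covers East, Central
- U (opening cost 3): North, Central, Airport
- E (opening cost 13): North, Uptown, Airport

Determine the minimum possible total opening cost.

17

Choose H and E: together they cover East, North, Central, Uptown, Airport — every zone.
Total opening cost: 4 + 13 = 17.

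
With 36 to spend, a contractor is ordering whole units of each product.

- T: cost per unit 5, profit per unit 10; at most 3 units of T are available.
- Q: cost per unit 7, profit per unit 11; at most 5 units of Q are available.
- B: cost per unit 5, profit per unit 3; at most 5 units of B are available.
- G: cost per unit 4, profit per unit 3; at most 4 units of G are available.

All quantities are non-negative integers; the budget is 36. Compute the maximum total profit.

2×T, 3×Q, and 1×G: cost 35 ≤ 36, profit 2·10 + 3·11 + 1·3 = 56.
3×T and 3×Q: cost 36 ≤ 36, profit 3·10 + 3·11 = 63.
Best is 63.

63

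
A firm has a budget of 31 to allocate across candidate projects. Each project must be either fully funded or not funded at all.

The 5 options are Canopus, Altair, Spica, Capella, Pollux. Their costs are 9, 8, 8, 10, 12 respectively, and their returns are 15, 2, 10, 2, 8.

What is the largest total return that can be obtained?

33

Canopus + Spica + Pollux: cost 9 + 8 + 12 = 29 ≤ 31, return 15 + 10 + 8 = 33.
Canopus + Altair + Spica: cost 9 + 8 + 8 = 25 ≤ 31, return 15 + 2 + 10 = 27.
Best is Canopus, Spica, and Pollux with total return 33.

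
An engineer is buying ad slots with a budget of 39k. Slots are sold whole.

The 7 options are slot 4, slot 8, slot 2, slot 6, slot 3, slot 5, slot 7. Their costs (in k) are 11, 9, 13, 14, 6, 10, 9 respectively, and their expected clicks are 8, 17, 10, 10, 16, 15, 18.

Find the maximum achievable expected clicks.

Allowing fractional choices, the relaxed optimum would be about 69.8, but ad slots are indivisible.
slot 8 + slot 2 + slot 3 + slot 7: cost 9 + 13 + 6 + 9 = 37 ≤ 39, expected clicks 17 + 10 + 16 + 18 = 61.
slot 8 + slot 3 + slot 5 + slot 7: cost 9 + 6 + 10 + 9 = 34 ≤ 39, expected clicks 17 + 16 + 15 + 18 = 66.
Best is slot 8, slot 3, slot 5, and slot 7 with total expected clicks 66.

66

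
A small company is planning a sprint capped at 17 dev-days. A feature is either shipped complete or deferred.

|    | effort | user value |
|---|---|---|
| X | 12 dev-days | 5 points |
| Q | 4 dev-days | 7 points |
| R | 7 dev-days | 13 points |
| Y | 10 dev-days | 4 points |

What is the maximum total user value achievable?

Allowing fractional choices, the relaxed optimum would be about 22.5, but features are indivisible.
R + Y: effort 7 + 10 = 17 ≤ 17, user value 13 + 4 = 17.
R: effort 7 ≤ 17, user value 13.
Q + R: effort 4 + 7 = 11 ≤ 17, user value 7 + 13 = 20.
Best is Q and R with total user value 20.

20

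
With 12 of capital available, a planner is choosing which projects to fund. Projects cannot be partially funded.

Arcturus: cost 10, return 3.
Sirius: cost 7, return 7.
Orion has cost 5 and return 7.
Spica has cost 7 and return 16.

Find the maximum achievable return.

23

This is a 0-1 knapsack instance.
Take Orion and Spica: cost 5 + 7 = 12 ≤ 12, return 7 + 16 = 23.
No other feasible combination does better.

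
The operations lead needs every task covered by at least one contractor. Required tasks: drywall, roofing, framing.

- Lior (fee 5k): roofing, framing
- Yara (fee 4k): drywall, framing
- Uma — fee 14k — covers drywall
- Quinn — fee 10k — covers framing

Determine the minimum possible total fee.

Choose Lior and Yara: together they cover drywall, roofing, framing — every task.
Total fee: 5 + 4 = 9.
No cover costs less than 9.

9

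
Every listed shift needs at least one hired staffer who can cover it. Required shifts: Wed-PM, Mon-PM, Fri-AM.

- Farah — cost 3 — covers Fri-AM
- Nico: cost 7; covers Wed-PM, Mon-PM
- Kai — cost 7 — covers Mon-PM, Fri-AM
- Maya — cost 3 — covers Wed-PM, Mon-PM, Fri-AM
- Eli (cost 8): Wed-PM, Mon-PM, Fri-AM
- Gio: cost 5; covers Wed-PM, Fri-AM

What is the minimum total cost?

3

Maya alone covers Wed-PM, Mon-PM, Fri-AM — every shift.
Total cost: 3.
No cover costs less than 3.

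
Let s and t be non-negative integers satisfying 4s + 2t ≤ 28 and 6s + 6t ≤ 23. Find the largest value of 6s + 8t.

24

The continuous relaxation peaks at (0, 3.83) with value 30.67; rounding to a feasible lattice point costs some objective.
(s,t)=(0,3): 4·0+2·3=6≤28, 6·0+6·3=18≤23, objective 24.
(s,t)=(1,2): 4·1+2·2=8≤28, 6·1+6·2=18≤23, objective 22.
(s,t)=(0,2): 4·0+2·2=4≤28, 6·0+6·2=12≤23, objective 16.
No feasible integer point exceeds 24.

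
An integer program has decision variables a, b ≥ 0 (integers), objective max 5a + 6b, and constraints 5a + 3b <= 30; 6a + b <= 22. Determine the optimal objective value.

(a,b)=(0,10): 5·0+3·10=30≤30, 6·0+1·10=10≤22, objective 60.
(a,b)=(0,9): 5·0+3·9=27≤30, 6·0+1·9=9≤22, objective 54.
Maximum is 60 at (a,b)=(0,10).

60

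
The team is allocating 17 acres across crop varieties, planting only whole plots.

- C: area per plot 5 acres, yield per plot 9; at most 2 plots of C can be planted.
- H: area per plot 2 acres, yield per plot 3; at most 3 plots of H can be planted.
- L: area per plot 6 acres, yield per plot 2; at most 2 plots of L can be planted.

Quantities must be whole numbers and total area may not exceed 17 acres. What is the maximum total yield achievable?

27

2×C and 2×H: area 14 ≤ 17, yield 2·9 + 2·3 = 24.
2×C and 3×H: area 16 ≤ 17, yield 2·9 + 3·3 = 27.
Best is 27.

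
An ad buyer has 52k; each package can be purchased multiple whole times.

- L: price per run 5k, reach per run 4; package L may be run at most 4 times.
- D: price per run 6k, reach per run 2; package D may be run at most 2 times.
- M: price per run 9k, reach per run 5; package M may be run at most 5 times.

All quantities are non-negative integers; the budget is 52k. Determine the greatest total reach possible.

L has the best ratio (4/5); taking only L gives at most 4×4 = 16 (stopped by the supply cap of 4).
Mixing does better — 3×L and 4×M: price 51 ≤ 52, reach 3·4 + 4·5 = 32.

32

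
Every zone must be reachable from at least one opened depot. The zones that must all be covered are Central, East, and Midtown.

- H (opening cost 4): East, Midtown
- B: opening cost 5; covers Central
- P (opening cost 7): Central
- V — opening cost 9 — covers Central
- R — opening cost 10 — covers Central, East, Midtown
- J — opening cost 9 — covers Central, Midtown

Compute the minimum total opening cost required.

9

This is an integer covering problem.
Choose H and B: together they cover Central, East, Midtown — every zone.
Total opening cost: 4 + 5 = 9.
No cover costs less than 9.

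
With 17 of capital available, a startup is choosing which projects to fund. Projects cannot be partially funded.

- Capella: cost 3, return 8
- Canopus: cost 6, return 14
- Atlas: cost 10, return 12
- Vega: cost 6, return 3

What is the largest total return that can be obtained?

26

Treat it as a binary knapsack problem.
Take Canopus and Atlas: cost 6 + 10 = 16 ≤ 17, return 14 + 12 = 26.
No other feasible combination does better.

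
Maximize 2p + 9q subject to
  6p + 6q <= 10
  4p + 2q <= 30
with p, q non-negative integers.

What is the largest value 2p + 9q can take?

9

The continuous relaxation peaks at (0, 1.67) with value 15.00; rounding to a feasible lattice point costs some objective.
(p,q)=(0,1) is feasible, giving 9.
(p,q)=(1,0) is feasible, giving 2.
(p,q)=(0,0) is feasible, giving 0.
Maximum is 9 at (p,q)=(0,1).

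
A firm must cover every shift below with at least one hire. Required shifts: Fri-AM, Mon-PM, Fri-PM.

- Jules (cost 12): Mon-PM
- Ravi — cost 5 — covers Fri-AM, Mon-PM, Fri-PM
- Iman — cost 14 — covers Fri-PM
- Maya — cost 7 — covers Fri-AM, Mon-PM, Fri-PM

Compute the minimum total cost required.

Ravi alone covers Fri-AM, Mon-PM, Fri-PM — every shift.
Total cost: 5.
No cover costs less than 5.

5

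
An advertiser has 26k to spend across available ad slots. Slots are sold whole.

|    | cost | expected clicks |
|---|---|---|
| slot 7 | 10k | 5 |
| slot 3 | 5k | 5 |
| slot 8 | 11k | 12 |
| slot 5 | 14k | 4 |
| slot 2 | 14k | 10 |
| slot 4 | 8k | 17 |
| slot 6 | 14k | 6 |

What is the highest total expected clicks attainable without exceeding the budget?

Take slot 3, slot 8, and slot 4: cost 5 + 11 + 8 = 24 ≤ 26, expected clicks 5 + 12 + 17 = 34.
No other feasible combination does better.

34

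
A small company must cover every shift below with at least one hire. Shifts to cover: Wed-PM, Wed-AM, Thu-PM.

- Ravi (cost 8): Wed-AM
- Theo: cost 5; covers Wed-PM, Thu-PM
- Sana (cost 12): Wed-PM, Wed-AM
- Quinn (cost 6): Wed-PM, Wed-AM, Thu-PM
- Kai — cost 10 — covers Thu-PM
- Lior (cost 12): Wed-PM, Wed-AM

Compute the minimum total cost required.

6

Quinn alone covers Wed-PM, Wed-AM, Thu-PM — every shift.
Total cost: 6.
No cover costs less than 6.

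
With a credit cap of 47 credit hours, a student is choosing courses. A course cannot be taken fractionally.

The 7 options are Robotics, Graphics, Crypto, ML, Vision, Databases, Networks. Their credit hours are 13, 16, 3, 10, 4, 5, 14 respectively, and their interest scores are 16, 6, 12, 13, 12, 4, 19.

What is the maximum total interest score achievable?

72

This is a 0-1 knapsack instance.
Take Robotics, Crypto, ML, Vision, and Networks: credit hours 13 + 3 + 10 + 4 + 14 = 44 ≤ 47, interest score 16 + 12 + 13 + 12 + 19 = 72.
No other feasible combination does better.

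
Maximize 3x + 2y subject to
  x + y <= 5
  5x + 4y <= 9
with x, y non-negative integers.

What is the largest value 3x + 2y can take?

The continuous relaxation peaks at (1.8, 0) with value 5.40; rounding to a feasible lattice point costs some objective.
(x,y)=(1,1) is feasible, giving 5.
(x,y)=(0,2) is feasible, giving 4.
(x,y)=(1,0) is feasible, giving 3.
Maximum is 5 at (x,y)=(1,1).

5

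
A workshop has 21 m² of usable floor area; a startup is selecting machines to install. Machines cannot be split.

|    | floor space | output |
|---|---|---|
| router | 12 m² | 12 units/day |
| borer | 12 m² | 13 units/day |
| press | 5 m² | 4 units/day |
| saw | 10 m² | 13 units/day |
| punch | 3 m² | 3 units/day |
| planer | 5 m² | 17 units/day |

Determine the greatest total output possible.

34

Treat it as a binary knapsack problem.
Take press, saw, and planer: floor space 5 + 10 + 5 = 20 ≤ 21, output 4 + 13 + 17 = 34.
No other feasible combination does better.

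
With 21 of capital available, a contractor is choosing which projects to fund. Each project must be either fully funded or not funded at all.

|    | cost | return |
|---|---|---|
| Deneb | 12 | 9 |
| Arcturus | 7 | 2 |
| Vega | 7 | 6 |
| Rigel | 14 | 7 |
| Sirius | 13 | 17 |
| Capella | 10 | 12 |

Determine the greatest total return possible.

Allowing fractional choices, the relaxed optimum would be about 26.6, but projects are indivisible.
Vega + Sirius: cost 7 + 13 = 20 ≤ 21, return 6 + 17 = 23.
Vega + Capella: cost 7 + 10 = 17 ≤ 21, return 6 + 12 = 18.
Arcturus + Sirius: cost 7 + 13 = 20 ≤ 21, return 2 + 17 = 19.
Best is Vega and Sirius with total return 23.

23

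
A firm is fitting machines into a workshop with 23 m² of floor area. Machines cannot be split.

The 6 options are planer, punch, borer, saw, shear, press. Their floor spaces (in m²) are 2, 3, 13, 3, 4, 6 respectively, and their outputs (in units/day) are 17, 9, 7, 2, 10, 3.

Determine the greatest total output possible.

43

Allowing fractional choices, the relaxed optimum would be about 43.9, but machines are indivisible.
planer + punch + borer + shear: floor space 2 + 3 + 13 + 4 = 22 ≤ 23, output 17 + 9 + 7 + 10 = 43.
planer + punch + saw + shear + press: floor space 2 + 3 + 3 + 4 + 6 = 18 ≤ 23, output 17 + 9 + 2 + 10 + 3 = 41.
planer + punch + shear + press: floor space 2 + 3 + 4 + 6 = 15 ≤ 23, output 17 + 9 + 10 + 3 = 39.
Best is planer, punch, borer, and shear with total output 43.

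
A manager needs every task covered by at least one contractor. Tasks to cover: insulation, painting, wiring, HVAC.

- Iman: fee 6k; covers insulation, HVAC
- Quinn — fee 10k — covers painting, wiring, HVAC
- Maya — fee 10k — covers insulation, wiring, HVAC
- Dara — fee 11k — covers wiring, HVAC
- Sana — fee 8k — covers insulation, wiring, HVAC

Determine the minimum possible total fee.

16

The greedy cost-per-new-task heuristic would pick Sana and Quinn for 18, but a cheaper cover exists.
Choose Iman and Quinn: together they cover insulation, painting, wiring, HVAC — every task.
Total fee: 6 + 10 = 16.
No cover costs less than 16.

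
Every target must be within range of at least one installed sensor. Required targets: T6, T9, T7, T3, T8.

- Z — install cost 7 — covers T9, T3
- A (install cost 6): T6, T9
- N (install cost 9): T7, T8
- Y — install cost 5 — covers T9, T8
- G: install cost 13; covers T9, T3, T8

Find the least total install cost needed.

22

The greedy cost-per-new-target heuristic would pick Y, A, Z, and N for 27, but a cheaper cover exists.
Choose Z, A, and N: together they cover T6, T9, T7, T3, T8 — every target.
Total install cost: 7 + 6 + 9 = 22.
No cover costs less than 22.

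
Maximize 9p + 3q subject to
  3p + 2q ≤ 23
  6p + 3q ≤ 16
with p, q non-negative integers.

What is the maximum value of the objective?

21

Relaxing integrality, the LP optimum is 24.00 at (p,q) = (2.67, 0), which is not an integer point.
(p,q)=(2,1) is feasible, giving 21.
(p,q)=(2,0) is feasible, giving 18.
(p,q)=(1,2) is feasible, giving 15.
The best lattice point is (2,1), giving 21.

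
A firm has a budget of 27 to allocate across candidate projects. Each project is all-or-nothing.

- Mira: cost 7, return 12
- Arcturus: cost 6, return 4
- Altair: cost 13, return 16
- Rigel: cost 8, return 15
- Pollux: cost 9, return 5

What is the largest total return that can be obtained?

35

Allowing fractional choices, the relaxed optimum would be about 41.8, but projects are indivisible.
Arcturus + Altair + Rigel: cost 6 + 13 + 8 = 27 ≤ 27, return 4 + 16 + 15 = 35.
Mira + Rigel + Pollux: cost 7 + 8 + 9 = 24 ≤ 27, return 12 + 15 + 5 = 32.
Best is Arcturus, Altair, and Rigel with total return 35.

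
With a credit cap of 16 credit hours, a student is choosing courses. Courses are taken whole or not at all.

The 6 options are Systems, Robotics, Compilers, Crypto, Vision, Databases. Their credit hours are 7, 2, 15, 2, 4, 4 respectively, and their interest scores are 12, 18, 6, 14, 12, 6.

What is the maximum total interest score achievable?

56

Allowing fractional choices, the relaxed optimum would be about 57.5, but courses are indivisible.
Systems + Robotics + Crypto + Databases: credit hours 7 + 2 + 2 + 4 = 15 ≤ 16, interest score 12 + 18 + 14 + 6 = 50.
Systems + Robotics + Crypto + Vision: credit hours 7 + 2 + 2 + 4 = 15 ≤ 16, interest score 12 + 18 + 14 + 12 = 56.
Robotics + Crypto + Vision + Databases: credit hours 2 + 2 + 4 + 4 = 12 ≤ 16, interest score 18 + 14 + 12 + 6 = 50.
Best is Systems, Robotics, Crypto, and Vision with total interest score 56.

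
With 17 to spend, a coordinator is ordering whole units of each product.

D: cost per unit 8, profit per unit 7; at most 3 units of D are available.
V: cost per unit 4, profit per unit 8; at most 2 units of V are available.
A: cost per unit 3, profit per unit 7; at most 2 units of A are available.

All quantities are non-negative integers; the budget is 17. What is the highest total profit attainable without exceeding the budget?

This is a bounded integer knapsack.
A has the best ratio (7/3); taking only A gives at most 2×7 = 14 (stopped by the supply cap of 2).
Mixing does better — 2×V and 2×A: cost 14 ≤ 17, profit 2·8 + 2·7 = 30.

30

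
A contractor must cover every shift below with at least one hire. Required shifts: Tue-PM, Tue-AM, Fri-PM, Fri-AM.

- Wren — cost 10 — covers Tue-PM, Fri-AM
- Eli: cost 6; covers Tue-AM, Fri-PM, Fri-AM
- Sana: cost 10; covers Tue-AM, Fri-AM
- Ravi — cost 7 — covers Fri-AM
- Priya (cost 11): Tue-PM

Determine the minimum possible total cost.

16

This is a weighted set-cover instance.
Choose Wren and Eli: together they cover Tue-PM, Tue-AM, Fri-PM, Fri-AM — every shift.
Total cost: 10 + 6 = 16.
No cover costs less than 16.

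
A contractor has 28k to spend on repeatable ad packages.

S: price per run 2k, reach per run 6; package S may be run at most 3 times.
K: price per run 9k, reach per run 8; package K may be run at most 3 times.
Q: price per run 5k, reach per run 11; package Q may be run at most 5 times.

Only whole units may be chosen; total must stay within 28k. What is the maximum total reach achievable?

62

Take 3×S and 4×Q: price 26 ≤ 28, reach 3·6 + 4·11 = 62.
S has the best ratio (6/2) and is taken to its limit of 3; remaining capacity is filled optimally with the others.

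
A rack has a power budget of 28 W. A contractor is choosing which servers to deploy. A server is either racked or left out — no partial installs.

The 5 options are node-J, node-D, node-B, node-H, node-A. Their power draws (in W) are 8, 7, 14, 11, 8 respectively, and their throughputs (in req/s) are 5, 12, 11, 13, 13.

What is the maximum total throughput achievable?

Allowing fractional choices, the relaxed optimum would be about 39.6, but servers are indivisible.
node-D + node-H + node-A: power draw 7 + 11 + 8 = 26 ≤ 28, throughput 12 + 13 + 13 = 38.
node-J + node-H + node-A: power draw 8 + 11 + 8 = 27 ≤ 28, throughput 5 + 13 + 13 = 31.
Best is node-D, node-H, and node-A with total throughput 38.

38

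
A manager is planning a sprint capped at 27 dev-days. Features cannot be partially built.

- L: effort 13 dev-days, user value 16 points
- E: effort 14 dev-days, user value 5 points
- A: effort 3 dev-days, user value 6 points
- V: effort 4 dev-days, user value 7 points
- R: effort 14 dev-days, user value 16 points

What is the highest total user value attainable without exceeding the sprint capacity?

32

Treat it as a binary knapsack problem.
Allowing fractional choices, the relaxed optimum would be about 37.0, but features are indivisible.
L + A + V: effort 13 + 3 + 4 = 20 ≤ 27, user value 16 + 6 + 7 = 29.
L + R: effort 13 + 14 = 27 ≤ 27, user value 16 + 16 = 32.
Best is L and R with total user value 32.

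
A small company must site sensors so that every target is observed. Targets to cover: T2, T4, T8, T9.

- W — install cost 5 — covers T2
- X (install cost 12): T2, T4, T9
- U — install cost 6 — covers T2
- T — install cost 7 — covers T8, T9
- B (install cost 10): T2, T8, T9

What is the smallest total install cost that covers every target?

19

Choose X and T: together they cover T2, T4, T8, T9 — every target.
Total install cost: 12 + 7 = 19.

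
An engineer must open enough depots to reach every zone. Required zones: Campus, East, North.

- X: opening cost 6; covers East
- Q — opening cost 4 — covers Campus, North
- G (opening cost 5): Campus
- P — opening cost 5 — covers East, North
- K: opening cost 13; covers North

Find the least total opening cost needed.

Choose Q and P: together they cover Campus, East, North — every zone.
Total opening cost: 4 + 5 = 9.
No cover costs less than 9.

9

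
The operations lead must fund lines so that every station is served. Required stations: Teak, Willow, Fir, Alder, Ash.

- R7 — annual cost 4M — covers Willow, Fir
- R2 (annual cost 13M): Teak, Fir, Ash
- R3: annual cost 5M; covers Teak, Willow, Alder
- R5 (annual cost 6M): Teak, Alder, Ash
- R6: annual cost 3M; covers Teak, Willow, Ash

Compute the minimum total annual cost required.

The greedy cost-per-new-station heuristic would pick R6, R7, and R3 for 12, but a cheaper cover exists.
Choose R7 and R5: together they cover Teak, Willow, Fir, Alder, Ash — every station.
Total annual cost: 4 + 6 = 10.
No cover costs less than 10.

10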